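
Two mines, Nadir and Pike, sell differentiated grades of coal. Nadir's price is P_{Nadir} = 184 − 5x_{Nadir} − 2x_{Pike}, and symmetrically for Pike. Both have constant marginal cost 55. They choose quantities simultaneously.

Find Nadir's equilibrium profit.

Mine Nadir's profit: π = x_{Nadir}(184 − 5x_{Nadir} − 2x_{Pike}) − 55x_{Nadir}.
∂π/∂x_{Nadir} = 129 − 10x_{Nadir} − 2x_{Pike} = 0 ⇒ x_{Nadir} = 12.9 − 0.2x_{Pike}.
By symmetry x_{Pike} = x_{Nadir}; substituting into the reaction function, 1.2x_{Nadir} = 12.9 and x_{Nadir} = 10.75.
P_{Nadir} = 184 − 5·10.75 − 2·10.75 = 108.75.
Profit = (108.75 − 55)·10.75 = 577.8125.

577.8125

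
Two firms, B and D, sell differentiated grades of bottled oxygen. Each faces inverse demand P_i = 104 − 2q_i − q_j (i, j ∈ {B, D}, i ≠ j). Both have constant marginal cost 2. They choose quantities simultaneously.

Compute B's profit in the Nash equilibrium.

832.32

Firm B's profit: π = q_B(104 − 2q_B − q_D) − 2q_B.
∂π/∂q_B = 102 − 4q_B − q_D = 0 ⇒ q_B = 25.5 − 0.25q_D.
The game is symmetric, so in equilibrium q_D = q_B: the reaction function gives 1.25q_B = 25.5, hence q_B = 20.4.
P_B = 104 − 2·20.4 − 20.4 = 42.8.
Profit = (42.8 − 2)·20.4 = 832.32.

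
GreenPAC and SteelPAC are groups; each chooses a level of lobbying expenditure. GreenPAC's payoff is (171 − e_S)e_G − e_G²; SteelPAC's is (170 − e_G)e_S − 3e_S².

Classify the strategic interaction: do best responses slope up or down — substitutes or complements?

Expanding GreenPAC's payoff: 171e_G − e_Se_G − e_G².
∂π/∂e_G = 171 − e_S − 2e_G = 0, so e_G = 85.5 − 0.5e_S.
The best-response slope de_G/de_S = −0.5 < 0: the reaction function is downward-sloping, so the choices are strategic substitutes.

strategic substitutes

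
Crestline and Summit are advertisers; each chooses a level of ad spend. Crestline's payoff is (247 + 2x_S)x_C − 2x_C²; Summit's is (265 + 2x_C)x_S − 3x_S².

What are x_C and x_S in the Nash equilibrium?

Expanding Crestline's payoff: 247x_C + 2x_Sx_C − 2x_C².
∂π/∂x_C = 247 + 2x_S − 4x_C = 0, so x_C = 61.75 + 0.5x_S.
Likewise for Summit: x_S = 265/6 + (1/3)x_C.
Plugging x_S into Crestline's best response: x_C = 61.75 + 0.5(265/6 + (1/3)x_C) ⇒ (5/6)x_C = 503/6, so x_C = 100.6.
Then x_S = 265/6 + (1/3)·100.6 = 77.7.

100.6, 77.7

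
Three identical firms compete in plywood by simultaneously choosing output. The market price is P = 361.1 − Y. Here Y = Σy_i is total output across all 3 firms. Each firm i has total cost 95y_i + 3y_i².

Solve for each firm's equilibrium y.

26.61

A representative firm's profit is π_i = y_i(361.1 − Y) − 95y_i − 3y_i², with Y = y_i + Σ_{j≠i} y_j.
First-order condition: 266.1 − 8y_i − Σ_{j≠i} y_j = 0.
With identical firms, set every y_j = y: then 266.1 − 8y − 2y = 0, i.e. y = 266.1/10 = 26.61.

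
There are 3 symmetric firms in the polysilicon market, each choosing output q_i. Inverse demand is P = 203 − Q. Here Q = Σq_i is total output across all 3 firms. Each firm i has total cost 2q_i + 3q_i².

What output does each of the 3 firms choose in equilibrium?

20.1

A representative firm's profit is π_i = q_i(203 − Q) − 2q_i − 3q_i², with Q = q_i + Σ_{j≠i} q_j.
First-order condition: 201 − 8q_i − Σ_{j≠i} q_j = 0.
With identical firms, set every q_j = q: then 201 − 8q − 2q = 0, i.e. q = 201/10 = 20.1.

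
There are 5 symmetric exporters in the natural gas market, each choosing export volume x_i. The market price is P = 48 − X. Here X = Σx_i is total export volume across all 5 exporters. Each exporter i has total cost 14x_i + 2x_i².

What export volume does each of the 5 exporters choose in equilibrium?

A representative exporter's profit is π_i = x_i(48 − X) − 14x_i − 2x_i², with X = x_i + Σ_{j≠i} x_j.
First-order condition: 34 − 6x_i − Σ_{j≠i} x_j = 0.
With identical exporters, set every x_j = x: then 34 − 6x − 4x = 0, i.e. x = 34/10 = 3.4.

3.4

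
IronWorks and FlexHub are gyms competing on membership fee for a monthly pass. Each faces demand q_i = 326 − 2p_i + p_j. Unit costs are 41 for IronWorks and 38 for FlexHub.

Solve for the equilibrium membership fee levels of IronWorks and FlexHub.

IronWorks's profit: π = (p_{IronWorks} − 41)(326 − 2p_{IronWorks} + p_{FlexHub}).
∂π/∂p_{IronWorks} = 408 − 4p_{IronWorks} + p_{FlexHub} = 0 ⇒ p_{IronWorks} = 102 + 0.25p_{FlexHub}.
Similarly p_{FlexHub} = 100.5 + 0.25p_{IronWorks}.
Solving the two reaction functions simultaneously: (1 − (0.25)(0.25))p_{IronWorks} = 102 + 0.25·100.5, so 0.9375p_{IronWorks} = 127.125 and p_{IronWorks} = 135.6.
Then p_{FlexHub} = 100.5 + 0.25·135.6 = 134.4.

135.6, 134.4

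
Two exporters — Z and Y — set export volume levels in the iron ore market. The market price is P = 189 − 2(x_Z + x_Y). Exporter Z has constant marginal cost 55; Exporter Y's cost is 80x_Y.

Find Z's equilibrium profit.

Exporter Z's profit: π = x_Z(189 − 2(x_Z + x_Y)) − 55x_Z.
∂π/∂x_Z = 134 − 4x_Z − 2x_Y = 0, so x_Z = 33.5 − 0.5x_Y.
By the same steps for Y: x_Y = 27.25 − 0.5x_Z.
Solving the two reaction functions simultaneously: (1 − (−0.5)(−0.5))x_Z = 33.5 − 0.5·27.25, so 0.75x_Z = 19.875 and x_Z = 26.5.
Then x_Y = 27.25 − 0.5·26.5 = 14.
Price P = 189 − 2·40.5 = 108.
Z's profit: (108 − 55)·26.5 = 1404.5.

1404.5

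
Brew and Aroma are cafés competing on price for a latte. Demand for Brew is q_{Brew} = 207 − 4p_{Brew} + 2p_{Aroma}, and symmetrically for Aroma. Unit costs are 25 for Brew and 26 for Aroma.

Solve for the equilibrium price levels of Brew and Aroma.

51.3, 51.7

Brew's profit: π = (p_{Brew} − 25)(207 − 4p_{Brew} + 2p_{Aroma}).
∂π/∂p_{Brew} = 307 − 8p_{Brew} + 2p_{Aroma} = 0 ⇒ p_{Brew} = 38.375 + 0.25p_{Aroma}.
Similarly p_{Aroma} = 38.875 + 0.25p_{Brew}.
Solving the two reaction functions simultaneously: (1 − (0.25)(0.25))p_{Brew} = 38.375 + 0.25·38.875, so 0.9375p_{Brew} = 1539/32 and p_{Brew} = 51.3.
Then p_{Aroma} = 38.875 + 0.25·51.3 = 51.7.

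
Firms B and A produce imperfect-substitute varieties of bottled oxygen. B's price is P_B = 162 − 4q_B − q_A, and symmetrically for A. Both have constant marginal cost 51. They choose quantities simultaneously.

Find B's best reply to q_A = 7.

13

Firm B's profit: π = q_B(162 − 4q_B − q_A) − 51q_B.
∂π/∂q_B = 111 − 8q_B − q_A = 0 ⇒ q_B = 13.875 − 0.125q_A.
At q_A = 7: q_B = 13.875 − 0.125·7 = 13.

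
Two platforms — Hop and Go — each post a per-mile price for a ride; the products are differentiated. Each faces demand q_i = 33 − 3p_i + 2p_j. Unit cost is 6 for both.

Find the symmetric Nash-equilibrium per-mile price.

12.75

Hop's profit: π = (p_{Hop} − 6)(33 − 3p_{Hop} + 2p_{Go}).
∂π/∂p_{Hop} = 51 − 6p_{Hop} + 2p_{Go} = 0 ⇒ p_{Hop} = 8.5 + (1/3)p_{Go}.
Setting p_{Hop} = p_{Go} in the reaction function: p_{Hop} = 8.5 + (1/3)p_{Hop}, so p_{Hop} = 8.5 / (2/3) = 12.75.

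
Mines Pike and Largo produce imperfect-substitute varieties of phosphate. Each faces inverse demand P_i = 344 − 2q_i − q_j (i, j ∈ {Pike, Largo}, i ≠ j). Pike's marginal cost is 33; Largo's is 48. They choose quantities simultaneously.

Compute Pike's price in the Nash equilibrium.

159.4

Mine Pike's profit: π = q_{Pike}(344 − 2q_{Pike} − q_{Largo}) − 33q_{Pike}.
∂π/∂q_{Pike} = 311 − 4q_{Pike} − q_{Largo} = 0 ⇒ q_{Pike} = 77.75 − 0.25q_{Largo}.
Similarly q_{Largo} = 74 − 0.25q_{Pike}.
Plugging q_{Largo} into Pike's best response: q_{Pike} = 77.75 − 0.25(74 − 0.25q_{Pike}) ⇒ 0.9375q_{Pike} = 59.25, so q_{Pike} = 63.2.
Then q_{Largo} = 74 − 0.25·63.2 = 58.2.
P_{Pike} = 344 − 2·63.2 − 58.2 = 159.4.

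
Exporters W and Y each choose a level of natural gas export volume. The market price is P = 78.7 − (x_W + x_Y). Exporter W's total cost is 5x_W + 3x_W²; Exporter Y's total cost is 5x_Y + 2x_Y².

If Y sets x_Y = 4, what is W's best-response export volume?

Exporter W's profit: π = x_W(78.7 − (x_W + x_Y)) − 5x_W − 3x_W².
∂π/∂x_W = 73.7 − 8x_W − x_Y = 0, so x_W = 9.2125 − 0.125x_Y.
At x_Y = 4: x_W = 9.2125 − 0.125·4 = 8.7125.

8.7125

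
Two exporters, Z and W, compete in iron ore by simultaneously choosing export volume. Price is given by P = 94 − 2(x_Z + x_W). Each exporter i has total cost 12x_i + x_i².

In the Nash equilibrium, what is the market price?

53

Exporter Z's profit: π = x_Z(94 − 2(x_Z + x_W)) − 12x_Z − x_Z².
∂π/∂x_Z = 82 − 6x_Z − 2x_W = 0, so x_Z = 41/3 − (1/3)x_W.
Setting x_Z = x_W in the reaction function: x_Z = 41/3 − (1/3)x_Z, so x_Z = (41/3) / (4/3) = 10.25.
Equilibrium price: P = 94 − 2·20.5 = 53.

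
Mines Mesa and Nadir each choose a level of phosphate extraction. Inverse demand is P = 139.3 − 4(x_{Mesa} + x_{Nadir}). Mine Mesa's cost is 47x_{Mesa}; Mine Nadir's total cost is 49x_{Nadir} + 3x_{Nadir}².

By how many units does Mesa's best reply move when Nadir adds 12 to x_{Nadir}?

Mine Mesa's profit: π = x_{Mesa}(139.3 − 4(x_{Mesa} + x_{Nadir})) − 47x_{Mesa}.
∂π/∂x_{Mesa} = 92.3 − 8x_{Mesa} − 4x_{Nadir} = 0, so x_{Mesa} = 11.5375 − 0.5x_{Nadir}.
The reaction-function slope is −0.5, so a 12-unit rise in x_{Nadir} moves x_{Mesa} by −0.5 × 12 = −6. Mesa's best response falls — the actions are strategic substitutes.

-6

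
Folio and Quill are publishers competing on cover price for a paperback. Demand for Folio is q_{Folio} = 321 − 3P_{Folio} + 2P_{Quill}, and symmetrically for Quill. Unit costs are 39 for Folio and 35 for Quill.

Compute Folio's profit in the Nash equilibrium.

14595.1875

Folio's profit: π = (P_{Folio} − 39)(321 − 3P_{Folio} + 2P_{Quill}).
∂π/∂P_{Folio} = 438 − 6P_{Folio} + 2P_{Quill} = 0 ⇒ P_{Folio} = 73 + (1/3)P_{Quill}.
Similarly P_{Quill} = 71 + (1/3)P_{Folio}.
Substituting the second reaction function into the first: P_{Folio} = 73 + (1/3)(71 + (1/3)P_{Folio}), which gives (8/9)P_{Folio} = 290/3 ⇒ P_{Folio} = 108.75.
Then P_{Quill} = 71 + (1/3)·108.75 = 107.25.
q_{Folio} = 321 − 3·108.75 + 2·107.25 = 209.25.
Profit = (108.75 − 39)·209.25 = 14595.1875.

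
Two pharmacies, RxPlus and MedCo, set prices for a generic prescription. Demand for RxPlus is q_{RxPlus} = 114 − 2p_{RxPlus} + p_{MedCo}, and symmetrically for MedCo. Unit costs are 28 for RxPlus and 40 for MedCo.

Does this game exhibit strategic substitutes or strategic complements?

RxPlus's profit: π = (p_{RxPlus} − 28)(114 − 2p_{RxPlus} + p_{MedCo}).
∂π/∂p_{RxPlus} = 170 − 4p_{RxPlus} + p_{MedCo} = 0 ⇒ p_{RxPlus} = 42.5 + 0.25p_{MedCo}.
The best-response slope dp_{RxPlus}/dp_{MedCo} = 0.25 > 0: the reaction function is upward-sloping, so the choices are strategic complements.

strategic complements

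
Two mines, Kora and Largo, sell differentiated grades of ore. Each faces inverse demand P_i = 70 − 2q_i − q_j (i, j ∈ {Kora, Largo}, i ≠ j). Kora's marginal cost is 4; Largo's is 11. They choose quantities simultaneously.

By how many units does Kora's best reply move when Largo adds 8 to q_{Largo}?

-2

Mine Kora's profit: π = q_{Kora}(70 − 2q_{Kora} − q_{Largo}) − 4q_{Kora}.
∂π/∂q_{Kora} = 66 − 4q_{Kora} − q_{Largo} = 0 ⇒ q_{Kora} = 16.5 − 0.25q_{Largo}.
The reaction-function slope is −0.25, so an 8-unit rise in q_{Largo} moves q_{Kora} by −0.25 × 8 = −2. Kora's best response falls — the actions are strategic substitutes.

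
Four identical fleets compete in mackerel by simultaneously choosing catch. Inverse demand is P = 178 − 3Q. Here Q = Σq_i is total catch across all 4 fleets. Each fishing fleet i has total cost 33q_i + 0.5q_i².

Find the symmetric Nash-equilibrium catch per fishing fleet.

9.0625

A representative fishing fleet's profit is π_i = q_i(178 − 3Q) − 33q_i − 0.5q_i², with Q = q_i + Σ_{j≠i} q_j.
First-order condition: 145 − 7q_i − 3Σ_{j≠i} q_j = 0.
In a symmetric equilibrium every fishing fleet chooses the same q, so Σ_{j≠i} q_j = 3q. The condition becomes 145 − 16q = 0, giving q = 145/16 = 9.0625.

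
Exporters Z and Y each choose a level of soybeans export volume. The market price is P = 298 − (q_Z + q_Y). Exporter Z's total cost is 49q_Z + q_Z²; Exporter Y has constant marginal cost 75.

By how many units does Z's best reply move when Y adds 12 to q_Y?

Exporter Z's profit: π = q_Z(298 − (q_Z + q_Y)) − 49q_Z − q_Z².
∂π/∂q_Z = 249 − 4q_Z − q_Y = 0, so q_Z = 62.25 − 0.25q_Y.
The reaction-function slope is −0.25, so a 12-unit rise in q_Y moves q_Z by −0.25 × 12 = −3. Z's best response falls — the actions are strategic substitutes.

-3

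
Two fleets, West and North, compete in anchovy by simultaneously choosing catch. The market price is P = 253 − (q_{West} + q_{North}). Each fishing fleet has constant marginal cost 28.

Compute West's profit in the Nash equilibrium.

Fishing fleet West's profit: π = q_{West}(253 − (q_{West} + q_{North})) − 28q_{West}.
∂π/∂q_{West} = 225 − 2q_{West} − q_{North} = 0, so q_{West} = 112.5 − 0.5q_{North}.
By symmetry q_{North} = q_{West}; substituting into the reaction function, 1.5q_{West} = 112.5 and q_{West} = 75.
Price P = 253 − 150 = 103.
West's profit: (103 − 28)·75 = 5625.

5625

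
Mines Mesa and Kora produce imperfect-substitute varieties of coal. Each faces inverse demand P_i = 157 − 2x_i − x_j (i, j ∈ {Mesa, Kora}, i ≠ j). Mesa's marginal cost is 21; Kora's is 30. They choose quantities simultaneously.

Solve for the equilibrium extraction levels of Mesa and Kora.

Mine Mesa's profit: π = x_{Mesa}(157 − 2x_{Mesa} − x_{Kora}) − 21x_{Mesa}.
∂π/∂x_{Mesa} = 136 − 4x_{Mesa} − x_{Kora} = 0 ⇒ x_{Mesa} = 34 − 0.25x_{Kora}.
Similarly x_{Kora} = 31.75 − 0.25x_{Mesa}.
Plugging x_{Kora} into Mesa's best response: x_{Mesa} = 34 − 0.25(31.75 − 0.25x_{Mesa}) ⇒ 0.9375x_{Mesa} = 26.0625, so x_{Mesa} = 27.8.
Then x_{Kora} = 31.75 − 0.25·27.8 = 24.8.

27.8, 24.8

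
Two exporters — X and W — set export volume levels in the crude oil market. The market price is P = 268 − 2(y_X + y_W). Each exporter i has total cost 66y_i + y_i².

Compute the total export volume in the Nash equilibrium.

Exporter X's profit: π = y_X(268 − 2(y_X + y_W)) − 66y_X − y_X².
∂π/∂y_X = 202 − 6y_X − 2y_W = 0, so y_X = 101/3 − (1/3)y_W.
Setting y_X = y_W in the reaction function: y_X = 101/3 − (1/3)y_X, so y_X = (101/3) / (4/3) = 25.25.
Total export volume: 25.25 + 25.25 = 50.5.

50.5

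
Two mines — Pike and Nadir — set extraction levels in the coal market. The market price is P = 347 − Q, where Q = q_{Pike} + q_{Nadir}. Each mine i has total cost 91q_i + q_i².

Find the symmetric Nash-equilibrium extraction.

Mine Pike's profit: π = q_{Pike}(347 − (q_{Pike} + q_{Nadir})) − 91q_{Pike} − q_{Pike}².
∂π/∂q_{Pike} = 256 − 4q_{Pike} − q_{Nadir} = 0, so q_{Pike} = 64 − 0.25q_{Nadir}.
The game is symmetric, so in equilibrium q_{Nadir} = q_{Pike}: the reaction function gives 1.25q_{Pike} = 64, hence q_{Pike} = 51.2.

51.2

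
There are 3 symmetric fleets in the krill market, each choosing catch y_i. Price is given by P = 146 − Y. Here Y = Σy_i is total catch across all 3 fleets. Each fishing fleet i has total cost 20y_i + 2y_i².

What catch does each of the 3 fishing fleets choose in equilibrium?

A representative fishing fleet's profit is π_i = y_i(146 − Y) − 20y_i − 2y_i², with Y = y_i + Σ_{j≠i} y_j.
First-order condition: 126 − 6y_i − Σ_{j≠i} y_j = 0.
With identical fishing fleets, set every y_j = y: then 126 − 6y − 2y = 0, i.e. y = 126/8 = 15.75.

15.75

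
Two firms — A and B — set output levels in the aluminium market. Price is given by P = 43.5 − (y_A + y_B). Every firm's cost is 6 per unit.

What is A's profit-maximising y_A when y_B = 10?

Firm A's profit: π = y_A(43.5 − (y_A + y_B)) − 6y_A.
∂π/∂y_A = 37.5 − 2y_A − y_B = 0, so y_A = 18.75 − 0.5y_B.
At y_B = 10: y_A = 18.75 − 0.5·10 = 13.75.

13.75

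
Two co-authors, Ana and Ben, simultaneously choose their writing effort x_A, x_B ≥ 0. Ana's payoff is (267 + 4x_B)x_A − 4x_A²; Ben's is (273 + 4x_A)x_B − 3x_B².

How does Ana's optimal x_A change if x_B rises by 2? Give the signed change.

Expanding Ana's payoff: 267x_A + 4x_Bx_A − 4x_A².
∂π/∂x_A = 267 + 4x_B − 8x_A = 0, so x_A = 33.375 + 0.5x_B.
The reaction-function slope is 0.5, so a 2-unit rise in x_B moves x_A by 0.5 × 2 = 1. Ana's best response rises — the actions are strategic complements.

1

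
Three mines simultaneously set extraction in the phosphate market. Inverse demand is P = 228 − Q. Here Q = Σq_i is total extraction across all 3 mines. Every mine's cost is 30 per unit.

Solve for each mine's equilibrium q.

49.5

A representative mine's profit is π_i = q_i(228 − Q) − 30q_i, with Q = q_i + Σ_{j≠i} q_j.
First-order condition: 198 − 2q_i − Σ_{j≠i} q_j = 0.
With identical mines, set every q_j = q: then 198 − 2q − 2q = 0, i.e. q = 198/4 = 49.5.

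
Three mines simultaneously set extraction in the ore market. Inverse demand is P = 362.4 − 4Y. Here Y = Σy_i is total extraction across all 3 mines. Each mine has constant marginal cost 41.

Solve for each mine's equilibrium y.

A representative mine's profit is π_i = y_i(362.4 − 4Y) − 41y_i, with Y = y_i + Σ_{j≠i} y_j.
First-order condition: 321.4 − 8y_i − 4Σ_{j≠i} y_j = 0.
Imposing symmetry (y_j = y for all j) turns Σ_{j≠i} y_j into 2y, so 321.4 = 16y and y = 20.0875.

20.0875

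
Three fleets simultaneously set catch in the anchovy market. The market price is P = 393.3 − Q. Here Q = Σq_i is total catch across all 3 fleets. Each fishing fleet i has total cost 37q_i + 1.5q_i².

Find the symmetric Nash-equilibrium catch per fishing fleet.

50.9

A representative fishing fleet's profit is π_i = q_i(393.3 − Q) − 37q_i − 1.5q_i², with Q = q_i + Σ_{j≠i} q_j.
First-order condition: 356.3 − 5q_i − Σ_{j≠i} q_j = 0.
In a symmetric equilibrium every fishing fleet chooses the same q, so Σ_{j≠i} q_j = 2q. The condition becomes 356.3 − 7q = 0, giving q = 356.3/7 = 50.9.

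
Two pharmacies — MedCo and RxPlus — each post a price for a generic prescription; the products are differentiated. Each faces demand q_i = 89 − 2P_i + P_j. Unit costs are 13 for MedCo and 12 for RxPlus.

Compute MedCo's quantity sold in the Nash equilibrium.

50.4

MedCo's profit: π = (P_{MedCo} − 13)(89 − 2P_{MedCo} + P_{RxPlus}).
∂π/∂P_{MedCo} = 115 − 4P_{MedCo} + P_{RxPlus} = 0 ⇒ P_{MedCo} = 28.75 + 0.25P_{RxPlus}.
Similarly P_{RxPlus} = 28.25 + 0.25P_{MedCo}.
Plugging P_{RxPlus} into MedCo's best response: P_{MedCo} = 28.75 + 0.25(28.25 + 0.25P_{MedCo}) ⇒ 0.9375P_{MedCo} = 35.8125, so P_{MedCo} = 38.2.
Then P_{RxPlus} = 28.25 + 0.25·38.2 = 37.8.
q_{MedCo} = 89 − 2·38.2 + 37.8 = 50.4.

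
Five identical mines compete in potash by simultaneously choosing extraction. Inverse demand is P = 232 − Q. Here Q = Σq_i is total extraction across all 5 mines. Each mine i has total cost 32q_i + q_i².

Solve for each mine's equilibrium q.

A representative mine's profit is π_i = q_i(232 − Q) − 32q_i − q_i², with Q = q_i + Σ_{j≠i} q_j.
First-order condition: 200 − 4q_i − Σ_{j≠i} q_j = 0.
In a symmetric equilibrium every mine chooses the same q, so Σ_{j≠i} q_j = 4q. The condition becomes 200 − 8q = 0, giving q = 200/8 = 25.

25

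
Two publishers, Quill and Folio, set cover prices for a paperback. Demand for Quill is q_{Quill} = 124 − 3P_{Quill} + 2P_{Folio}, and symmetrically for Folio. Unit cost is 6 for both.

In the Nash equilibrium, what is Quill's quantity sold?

88.5

Quill's profit: π = (P_{Quill} − 6)(124 − 3P_{Quill} + 2P_{Folio}).
∂π/∂P_{Quill} = 142 − 6P_{Quill} + 2P_{Folio} = 0 ⇒ P_{Quill} = 71/3 + (1/3)P_{Folio}.
Setting P_{Quill} = P_{Folio} in the reaction function: P_{Quill} = 71/3 + (1/3)P_{Quill}, so P_{Quill} = (71/3) / (2/3) = 35.5.
q_{Quill} = 124 − 3·35.5 + 2·35.5 = 88.5.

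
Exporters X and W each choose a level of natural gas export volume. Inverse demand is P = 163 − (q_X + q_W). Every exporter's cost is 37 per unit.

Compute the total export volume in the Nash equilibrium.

Exporter X's profit: π = q_X(163 − (q_X + q_W)) − 37q_X.
∂π/∂q_X = 126 − 2q_X − q_W = 0, so q_X = 63 − 0.5q_W.
The game is symmetric, so in equilibrium q_W = q_X: the reaction function gives 1.5q_X = 63, hence q_X = 42.
Total export volume: 42 + 42 = 84.

84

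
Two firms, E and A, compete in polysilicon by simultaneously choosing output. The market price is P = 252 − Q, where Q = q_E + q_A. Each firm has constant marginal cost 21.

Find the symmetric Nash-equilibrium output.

Firm E's profit: π = q_E(252 − (q_E + q_A)) − 21q_E.
∂π/∂q_E = 231 − 2q_E − q_A = 0, so q_E = 115.5 − 0.5q_A.
By symmetry q_A = q_E; substituting into the reaction function, 1.5q_E = 115.5 and q_E = 77.

77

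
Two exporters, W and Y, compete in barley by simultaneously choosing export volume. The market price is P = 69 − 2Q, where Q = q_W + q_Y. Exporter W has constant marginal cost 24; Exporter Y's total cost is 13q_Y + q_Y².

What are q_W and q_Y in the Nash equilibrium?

7.9, 6.7

Exporter W's profit: π = q_W(69 − 2(q_W + q_Y)) − 24q_W.
∂π/∂q_W = 45 − 4q_W − 2q_Y = 0, so q_W = 11.25 − 0.5q_Y.
For Y: ∂π/∂q_Y = 56 − 6q_Y − 2q_W = 0 ⇒ q_Y = 28/3 − (1/3)q_W.
Plugging q_Y into W's best response: q_W = 11.25 − 0.5(28/3 − (1/3)q_W) ⇒ (5/6)q_W = 79/12, so q_W = 7.9.
Then q_Y = 28/3 − (1/3)·7.9 = 6.7.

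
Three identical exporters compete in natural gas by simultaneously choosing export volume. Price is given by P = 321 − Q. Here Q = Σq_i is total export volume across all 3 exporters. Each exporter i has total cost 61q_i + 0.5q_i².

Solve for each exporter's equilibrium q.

A representative exporter's profit is π_i = q_i(321 − Q) − 61q_i − 0.5q_i², with Q = q_i + Σ_{j≠i} q_j.
First-order condition: 260 − 3q_i − Σ_{j≠i} q_j = 0.
Imposing symmetry (q_j = q for all j) turns Σ_{j≠i} q_j into 2q, so 260 = 5q and q = 52.

52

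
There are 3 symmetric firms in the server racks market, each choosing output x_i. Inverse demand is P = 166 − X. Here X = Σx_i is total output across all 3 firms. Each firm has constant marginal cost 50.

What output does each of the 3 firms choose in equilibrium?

29

A representative firm's profit is π_i = x_i(166 − X) − 50x_i, with X = x_i + Σ_{j≠i} x_j.
First-order condition: 116 − 2x_i − Σ_{j≠i} x_j = 0.
Imposing symmetry (x_j = x for all j) turns Σ_{j≠i} x_j into 2x, so 116 = 4x and x = 29.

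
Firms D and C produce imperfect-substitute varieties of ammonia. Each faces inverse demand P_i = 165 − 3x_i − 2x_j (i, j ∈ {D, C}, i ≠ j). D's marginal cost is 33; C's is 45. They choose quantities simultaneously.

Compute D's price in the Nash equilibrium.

Firm D's profit: π = x_D(165 − 3x_D − 2x_C) − 33x_D.
∂π/∂x_D = 132 − 6x_D − 2x_C = 0 ⇒ x_D = 22 − (1/3)x_C.
Similarly x_C = 20 − (1/3)x_D.
Plugging x_C into D's best response: x_D = 22 − (1/3)(20 − (1/3)x_D) ⇒ (8/9)x_D = 46/3, so x_D = 17.25.
Then x_C = 20 − (1/3)·17.25 = 14.25.
P_D = 165 − 3·17.25 − 2·14.25 = 84.75.

84.75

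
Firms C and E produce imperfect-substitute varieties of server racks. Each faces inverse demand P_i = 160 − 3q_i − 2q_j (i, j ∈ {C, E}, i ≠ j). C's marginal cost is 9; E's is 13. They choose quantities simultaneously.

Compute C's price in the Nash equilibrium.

Firm C's profit: π = q_C(160 − 3q_C − 2q_E) − 9q_C.
∂π/∂q_C = 151 − 6q_C − 2q_E = 0 ⇒ q_C = 151/6 − (1/3)q_E.
Similarly q_E = 24.5 − (1/3)q_C.
Solving the two reaction functions simultaneously: (1 − (−1/3)(−1/3))q_C = 151/6 − (1/3)·24.5, so (8/9)q_C = 17 and q_C = 19.125.
Then q_E = 24.5 − (1/3)·19.125 = 18.125.
P_C = 160 − 3·19.125 − 2·18.125 = 66.375.

66.375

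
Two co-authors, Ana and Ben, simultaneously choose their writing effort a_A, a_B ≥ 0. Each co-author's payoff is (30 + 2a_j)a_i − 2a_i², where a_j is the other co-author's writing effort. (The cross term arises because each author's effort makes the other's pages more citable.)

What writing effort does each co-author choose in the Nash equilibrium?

Ana's payoff is (30 + 2a_B)a_A − 2a_A².
∂π/∂a_A = 30 + 2a_B − 4a_A = 0, so a_A = 7.5 + 0.5a_B.
The game is symmetric, so in equilibrium a_B = a_A: the reaction function gives 0.5a_A = 7.5, hence a_A = 15.

15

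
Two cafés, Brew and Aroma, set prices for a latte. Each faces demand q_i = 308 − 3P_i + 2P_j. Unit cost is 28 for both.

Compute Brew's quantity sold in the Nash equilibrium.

210

Brew's profit: π = (P_{Brew} − 28)(308 − 3P_{Brew} + 2P_{Aroma}).
∂π/∂P_{Brew} = 392 − 6P_{Brew} + 2P_{Aroma} = 0 ⇒ P_{Brew} = 196/3 + (1/3)P_{Aroma}.
By symmetry P_{Aroma} = P_{Brew}; substituting into the reaction function, (2/3)P_{Brew} = 196/3 and P_{Brew} = 98.
q_{Brew} = 308 − 3·98 + 2·98 = 210.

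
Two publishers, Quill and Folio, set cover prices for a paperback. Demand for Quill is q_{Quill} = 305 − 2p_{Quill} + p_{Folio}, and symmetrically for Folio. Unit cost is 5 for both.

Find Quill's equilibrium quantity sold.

Quill's profit: π = (p_{Quill} − 5)(305 − 2p_{Quill} + p_{Folio}).
∂π/∂p_{Quill} = 315 − 4p_{Quill} + p_{Folio} = 0 ⇒ p_{Quill} = 78.75 + 0.25p_{Folio}.
Setting p_{Quill} = p_{Folio} in the reaction function: p_{Quill} = 78.75 + 0.25p_{Quill}, so p_{Quill} = 78.75 / 0.75 = 105.
q_{Quill} = 305 − 2·105 + 105 = 200.

200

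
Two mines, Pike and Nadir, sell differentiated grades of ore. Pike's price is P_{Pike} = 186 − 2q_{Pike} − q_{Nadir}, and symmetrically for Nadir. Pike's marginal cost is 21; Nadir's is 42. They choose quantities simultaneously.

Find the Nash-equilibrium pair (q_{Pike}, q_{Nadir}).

34.4, 27.4

Mine Pike's profit: π = q_{Pike}(186 − 2q_{Pike} − q_{Nadir}) − 21q_{Pike}.
∂π/∂q_{Pike} = 165 − 4q_{Pike} − q_{Nadir} = 0 ⇒ q_{Pike} = 41.25 − 0.25q_{Nadir}.
Similarly q_{Nadir} = 36 − 0.25q_{Pike}.
Substituting the second reaction function into the first: q_{Pike} = 41.25 − 0.25(36 − 0.25q_{Pike}), which gives 0.9375q_{Pike} = 32.25 ⇒ q_{Pike} = 34.4.
Then q_{Nadir} = 36 − 0.25·34.4 = 27.4.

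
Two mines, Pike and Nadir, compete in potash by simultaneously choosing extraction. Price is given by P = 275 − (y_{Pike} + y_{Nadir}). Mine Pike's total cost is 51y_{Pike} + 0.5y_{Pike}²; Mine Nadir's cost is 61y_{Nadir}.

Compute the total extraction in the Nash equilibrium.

Mine Pike's profit: π = y_{Pike}(275 − (y_{Pike} + y_{Nadir})) − 51y_{Pike} − 0.5y_{Pike}².
∂π/∂y_{Pike} = 224 − 3y_{Pike} − y_{Nadir} = 0, so y_{Pike} = 224/3 − (1/3)y_{Nadir}.
For Nadir: ∂π/∂y_{Nadir} = 214 − 2y_{Nadir} − y_{Pike} = 0 ⇒ y_{Nadir} = 107 − 0.5y_{Pike}.
Plugging y_{Nadir} into Pike's best response: y_{Pike} = 224/3 − (1/3)(107 − 0.5y_{Pike}) ⇒ (5/6)y_{Pike} = 39, so y_{Pike} = 46.8.
Then y_{Nadir} = 107 − 0.5·46.8 = 83.6.
Total extraction: 46.8 + 83.6 = 130.4.

130.4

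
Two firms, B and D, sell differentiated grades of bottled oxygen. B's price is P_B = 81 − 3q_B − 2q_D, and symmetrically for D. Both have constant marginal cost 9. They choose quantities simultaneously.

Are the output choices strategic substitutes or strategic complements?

Firm B's profit: π = q_B(81 − 3q_B − 2q_D) − 9q_B.
∂π/∂q_B = 72 − 6q_B − 2q_D = 0 ⇒ q_B = 12 − (1/3)q_D.
The best-response slope dq_B/dq_D = −1/3 < 0: the reaction function is downward-sloping, so the choices are strategic substitutes.

strategic substitutes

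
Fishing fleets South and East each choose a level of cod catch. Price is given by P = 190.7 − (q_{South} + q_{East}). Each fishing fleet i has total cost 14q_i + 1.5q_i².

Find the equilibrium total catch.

Fishing fleet South's profit: π = q_{South}(190.7 − (q_{South} + q_{East})) − 14q_{South} − 1.5q_{South}².
∂π/∂q_{South} = 176.7 − 5q_{South} − q_{East} = 0, so q_{South} = 35.34 − 0.2q_{East}.
By symmetry q_{East} = q_{South}; substituting into the reaction function, 1.2q_{South} = 35.34 and q_{South} = 29.45.
Total catch: 29.45 + 29.45 = 58.9.

58.9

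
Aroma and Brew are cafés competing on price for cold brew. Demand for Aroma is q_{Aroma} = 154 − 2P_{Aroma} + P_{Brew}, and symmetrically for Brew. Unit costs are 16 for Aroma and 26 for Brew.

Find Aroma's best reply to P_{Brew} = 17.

50.75

Aroma's profit: π = (P_{Aroma} − 16)(154 − 2P_{Aroma} + P_{Brew}).
∂π/∂P_{Aroma} = 186 − 4P_{Aroma} + P_{Brew} = 0 ⇒ P_{Aroma} = 46.5 + 0.25P_{Brew}.
At P_{Brew} = 17: P_{Aroma} = 46.5 + 0.25·17 = 50.75.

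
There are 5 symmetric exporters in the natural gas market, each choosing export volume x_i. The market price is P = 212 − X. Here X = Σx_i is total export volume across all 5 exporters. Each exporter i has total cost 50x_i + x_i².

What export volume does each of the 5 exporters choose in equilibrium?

20.25

A representative exporter's profit is π_i = x_i(212 − X) − 50x_i − x_i², with X = x_i + Σ_{j≠i} x_j.
First-order condition: 162 − 4x_i − Σ_{j≠i} x_j = 0.
Imposing symmetry (x_j = x for all j) turns Σ_{j≠i} x_j into 4x, so 162 = 8x and x = 20.25.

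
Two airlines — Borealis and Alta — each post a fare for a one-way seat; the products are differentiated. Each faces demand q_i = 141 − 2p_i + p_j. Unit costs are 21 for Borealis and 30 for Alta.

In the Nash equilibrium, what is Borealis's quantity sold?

Borealis's profit: π = (p_{Borealis} − 21)(141 − 2p_{Borealis} + p_{Alta}).
∂π/∂p_{Borealis} = 183 − 4p_{Borealis} + p_{Alta} = 0 ⇒ p_{Borealis} = 45.75 + 0.25p_{Alta}.
Similarly p_{Alta} = 50.25 + 0.25p_{Borealis}.
Substituting the second reaction function into the first: p_{Borealis} = 45.75 + 0.25(50.25 + 0.25p_{Borealis}), which gives 0.9375p_{Borealis} = 58.3125 ⇒ p_{Borealis} = 62.2.
Then p_{Alta} = 50.25 + 0.25·62.2 = 65.8.
q_{Borealis} = 141 − 2·62.2 + 65.8 = 82.4.

82.4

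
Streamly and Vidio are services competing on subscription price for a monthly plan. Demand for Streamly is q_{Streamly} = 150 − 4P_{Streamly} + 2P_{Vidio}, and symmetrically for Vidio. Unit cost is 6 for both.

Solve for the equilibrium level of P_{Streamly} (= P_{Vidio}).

Streamly's profit: π = (P_{Streamly} − 6)(150 − 4P_{Streamly} + 2P_{Vidio}).
∂π/∂P_{Streamly} = 174 − 8P_{Streamly} + 2P_{Vidio} = 0 ⇒ P_{Streamly} = 21.75 + 0.25P_{Vidio}.
By symmetry P_{Vidio} = P_{Streamly}; substituting into the reaction function, 0.75P_{Streamly} = 21.75 and P_{Streamly} = 29.

29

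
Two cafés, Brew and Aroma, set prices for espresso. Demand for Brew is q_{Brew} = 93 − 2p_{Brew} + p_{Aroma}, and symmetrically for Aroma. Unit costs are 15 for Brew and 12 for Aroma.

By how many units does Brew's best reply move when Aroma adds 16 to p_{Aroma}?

4

Brew's profit: π = (p_{Brew} − 15)(93 − 2p_{Brew} + p_{Aroma}).
∂π/∂p_{Brew} = 123 − 4p_{Brew} + p_{Aroma} = 0 ⇒ p_{Brew} = 30.75 + 0.25p_{Aroma}.
The reaction-function slope is 0.25, so a 16-unit rise in p_{Aroma} moves p_{Brew} by 0.25 × 16 = 4. Brew's best response rises — the actions are strategic complements.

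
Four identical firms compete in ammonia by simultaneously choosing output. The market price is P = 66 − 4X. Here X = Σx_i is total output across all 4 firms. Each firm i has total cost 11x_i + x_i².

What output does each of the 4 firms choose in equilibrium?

2.5

A representative firm's profit is π_i = x_i(66 − 4X) − 11x_i − x_i², with X = x_i + Σ_{j≠i} x_j.
First-order condition: 55 − 10x_i − 4Σ_{j≠i} x_j = 0.
With identical firms, set every x_j = x: then 55 − 10x − 12x = 0, i.e. x = 55/22 = 2.5.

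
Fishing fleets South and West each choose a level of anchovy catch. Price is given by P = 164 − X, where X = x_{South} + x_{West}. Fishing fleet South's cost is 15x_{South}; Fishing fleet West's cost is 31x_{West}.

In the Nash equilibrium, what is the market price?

Fishing fleet South's profit: π = x_{South}(164 − (x_{South} + x_{West})) − 15x_{South}.
∂π/∂x_{South} = 149 − 2x_{South} − x_{West} = 0, so x_{South} = 74.5 − 0.5x_{West}.
By the same steps for West: x_{West} = 66.5 − 0.5x_{South}.
Substituting the second reaction function into the first: x_{South} = 74.5 − 0.5(66.5 − 0.5x_{South}), which gives 0.75x_{South} = 41.25 ⇒ x_{South} = 55.
Then x_{West} = 66.5 − 0.5·55 = 39.
Equilibrium price: P = 164 − 94 = 70.

70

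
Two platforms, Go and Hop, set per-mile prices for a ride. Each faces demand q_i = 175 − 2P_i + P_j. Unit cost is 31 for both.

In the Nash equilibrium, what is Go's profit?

Go's profit: π = (P_{Go} − 31)(175 − 2P_{Go} + P_{Hop}).
∂π/∂P_{Go} = 237 − 4P_{Go} + P_{Hop} = 0 ⇒ P_{Go} = 59.25 + 0.25P_{Hop}.
The game is symmetric, so in equilibrium P_{Hop} = P_{Go}: the reaction function gives 0.75P_{Go} = 59.25, hence P_{Go} = 79.
q_{Go} = 175 − 2·79 + 79 = 96.
Profit = (79 − 31)·96 = 4608.

4608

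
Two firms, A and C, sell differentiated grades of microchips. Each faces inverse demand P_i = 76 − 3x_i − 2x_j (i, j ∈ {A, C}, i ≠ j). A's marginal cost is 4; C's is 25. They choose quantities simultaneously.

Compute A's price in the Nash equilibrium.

Firm A's profit: π = x_A(76 − 3x_A − 2x_C) − 4x_A.
∂π/∂x_A = 72 − 6x_A − 2x_C = 0 ⇒ x_A = 12 − (1/3)x_C.
Similarly x_C = 8.5 − (1/3)x_A.
Solving the two reaction functions simultaneously: (1 − (−1/3)(−1/3))x_A = 12 − (1/3)·8.5, so (8/9)x_A = 55/6 and x_A = 10.3125.
Then x_C = 8.5 − (1/3)·10.3125 = 5.0625.
P_A = 76 − 3·10.3125 − 2·5.0625 = 34.9375.

34.9375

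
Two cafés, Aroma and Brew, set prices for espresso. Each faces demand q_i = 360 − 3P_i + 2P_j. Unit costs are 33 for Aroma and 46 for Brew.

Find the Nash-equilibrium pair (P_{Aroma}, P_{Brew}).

117.1875, 122.0625

Aroma's profit: π = (P_{Aroma} − 33)(360 − 3P_{Aroma} + 2P_{Brew}).
∂π/∂P_{Aroma} = 459 − 6P_{Aroma} + 2P_{Brew} = 0 ⇒ P_{Aroma} = 76.5 + (1/3)P_{Brew}.
Similarly P_{Brew} = 83 + (1/3)P_{Aroma}.
Substituting the second reaction function into the first: P_{Aroma} = 76.5 + (1/3)(83 + (1/3)P_{Aroma}), which gives (8/9)P_{Aroma} = 625/6 ⇒ P_{Aroma} = 117.1875.
Then P_{Brew} = 83 + (1/3)·117.1875 = 122.0625.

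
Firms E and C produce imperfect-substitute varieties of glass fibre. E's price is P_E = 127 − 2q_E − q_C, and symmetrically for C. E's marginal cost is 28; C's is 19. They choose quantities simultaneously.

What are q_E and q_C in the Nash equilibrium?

19.2, 22.2

Firm E's profit: π = q_E(127 − 2q_E − q_C) − 28q_E.
∂π/∂q_E = 99 − 4q_E − q_C = 0 ⇒ q_E = 24.75 − 0.25q_C.
Similarly q_C = 27 − 0.25q_E.
Plugging q_C into E's best response: q_E = 24.75 − 0.25(27 − 0.25q_E) ⇒ 0.9375q_E = 18, so q_E = 19.2.
Then q_C = 27 − 0.25·19.2 = 22.2.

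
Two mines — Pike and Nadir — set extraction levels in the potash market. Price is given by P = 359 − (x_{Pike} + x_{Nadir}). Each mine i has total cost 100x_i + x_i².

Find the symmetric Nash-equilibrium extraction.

Mine Pike's profit: π = x_{Pike}(359 − (x_{Pike} + x_{Nadir})) − 100x_{Pike} − x_{Pike}².
∂π/∂x_{Pike} = 259 − 4x_{Pike} − x_{Nadir} = 0, so x_{Pike} = 64.75 − 0.25x_{Nadir}.
By symmetry x_{Nadir} = x_{Pike}; substituting into the reaction function, 1.25x_{Pike} = 64.75 and x_{Pike} = 51.8.

51.8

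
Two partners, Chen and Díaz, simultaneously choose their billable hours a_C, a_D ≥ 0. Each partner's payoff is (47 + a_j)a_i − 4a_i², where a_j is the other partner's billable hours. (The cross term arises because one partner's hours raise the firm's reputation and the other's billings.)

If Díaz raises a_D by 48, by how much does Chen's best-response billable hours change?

Chen's payoff is (47 + a_D)a_C − 4a_C².
∂π/∂a_C = 47 + a_D − 8a_C = 0, so a_C = 5.875 + 0.125a_D.
The reaction-function slope is 0.125, so a 48-unit rise in a_D moves a_C by 0.125 × 48 = 6. Chen's best response rises — the actions are strategic complements.

6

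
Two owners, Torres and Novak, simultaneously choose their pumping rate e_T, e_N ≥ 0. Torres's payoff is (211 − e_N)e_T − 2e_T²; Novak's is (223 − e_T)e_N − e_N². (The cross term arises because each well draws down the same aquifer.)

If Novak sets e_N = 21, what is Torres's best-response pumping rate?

47.5

Expanding Torres's payoff: 211e_T − e_Ne_T − 2e_T².
∂π/∂e_T = 211 − e_N − 4e_T = 0, so e_T = 52.75 − 0.25e_N.
At e_N = 21: e_T = 52.75 − 0.25·21 = 47.5.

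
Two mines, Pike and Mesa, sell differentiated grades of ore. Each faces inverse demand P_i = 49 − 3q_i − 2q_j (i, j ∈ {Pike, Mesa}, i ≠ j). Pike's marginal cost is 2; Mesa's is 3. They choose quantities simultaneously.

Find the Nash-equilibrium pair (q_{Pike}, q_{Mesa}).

5.9375, 5.6875

Mine Pike's profit: π = q_{Pike}(49 − 3q_{Pike} − 2q_{Mesa}) − 2q_{Pike}.
∂π/∂q_{Pike} = 47 − 6q_{Pike} − 2q_{Mesa} = 0 ⇒ q_{Pike} = 47/6 − (1/3)q_{Mesa}.
Similarly q_{Mesa} = 23/3 − (1/3)q_{Pike}.
Plugging q_{Mesa} into Pike's best response: q_{Pike} = 47/6 − (1/3)(23/3 − (1/3)q_{Pike}) ⇒ (8/9)q_{Pike} = 95/18, so q_{Pike} = 5.9375.
Then q_{Mesa} = 23/3 − (1/3)·5.9375 = 5.6875.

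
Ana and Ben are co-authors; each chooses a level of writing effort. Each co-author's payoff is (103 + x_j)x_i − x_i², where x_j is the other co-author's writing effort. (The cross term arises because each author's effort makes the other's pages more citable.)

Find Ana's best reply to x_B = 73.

88

Ana's payoff is (103 + x_B)x_A − x_A².
∂π/∂x_A = 103 + x_B − 2x_A = 0, so x_A = 51.5 + 0.5x_B.
At x_B = 73: x_A = 51.5 + 0.5·73 = 88.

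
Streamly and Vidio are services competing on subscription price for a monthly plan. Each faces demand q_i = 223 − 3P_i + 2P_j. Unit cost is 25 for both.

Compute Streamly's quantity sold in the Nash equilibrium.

Streamly's profit: π = (P_{Streamly} − 25)(223 − 3P_{Streamly} + 2P_{Vidio}).
∂π/∂P_{Streamly} = 298 − 6P_{Streamly} + 2P_{Vidio} = 0 ⇒ P_{Streamly} = 149/3 + (1/3)P_{Vidio}.
By symmetry P_{Vidio} = P_{Streamly}; substituting into the reaction function, (2/3)P_{Streamly} = 149/3 and P_{Streamly} = 74.5.
q_{Streamly} = 223 − 3·74.5 + 2·74.5 = 148.5.

148.5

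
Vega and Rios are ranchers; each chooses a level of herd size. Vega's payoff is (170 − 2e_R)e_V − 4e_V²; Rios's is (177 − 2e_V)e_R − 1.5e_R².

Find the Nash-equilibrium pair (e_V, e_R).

Expanding Vega's payoff: 170e_V − 2e_Re_V − 4e_V².
∂π/∂e_V = 170 − 2e_R − 8e_V = 0, so e_V = 21.25 − 0.25e_R.
Likewise for Rios: e_R = 59 − (2/3)e_V.
Solving the two reaction functions simultaneously: (1 − (−0.25)(−2/3))e_V = 21.25 − 0.25·59, so (5/6)e_V = 6.5 and e_V = 7.8.
Then e_R = 59 − (2/3)·7.8 = 53.8.

7.8, 53.8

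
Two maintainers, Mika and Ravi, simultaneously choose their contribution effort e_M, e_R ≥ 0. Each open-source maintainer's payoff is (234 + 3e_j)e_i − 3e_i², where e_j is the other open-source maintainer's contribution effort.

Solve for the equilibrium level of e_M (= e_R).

78

Mika's payoff is (234 + 3e_R)e_M − 3e_M².
∂π/∂e_M = 234 + 3e_R − 6e_M = 0, so e_M = 39 + 0.5e_R.
The game is symmetric, so in equilibrium e_R = e_M: the reaction function gives 0.5e_M = 39, hence e_M = 78.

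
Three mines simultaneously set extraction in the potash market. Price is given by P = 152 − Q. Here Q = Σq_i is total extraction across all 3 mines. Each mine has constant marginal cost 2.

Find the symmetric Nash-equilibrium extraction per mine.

A representative mine's profit is π_i = q_i(152 − Q) − 2q_i, with Q = q_i + Σ_{j≠i} q_j.
First-order condition: 150 − 2q_i − Σ_{j≠i} q_j = 0.
In a symmetric equilibrium every mine chooses the same q, so Σ_{j≠i} q_j = 2q. The condition becomes 150 − 4q = 0, giving q = 150/4 = 37.5.

37.5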